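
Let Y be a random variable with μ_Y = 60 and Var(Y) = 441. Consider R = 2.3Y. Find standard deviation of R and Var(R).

standard deviation of R = 48.3, Var(R) = 2332.89

R = 2.3Y is linear with a = 2.3, b = 0.
standard deviation of Y = √441 = 21.
standard deviation of R = |a|·standard deviation of Y = |2.3|·21 = 48.3.
Var(R) = a²·Var(Y) = 2.3²·441 = 2332.89.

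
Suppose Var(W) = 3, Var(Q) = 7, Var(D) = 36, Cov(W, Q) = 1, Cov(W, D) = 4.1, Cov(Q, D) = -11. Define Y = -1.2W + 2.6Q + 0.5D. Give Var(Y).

Var(Y) = a²·Var(W) + b²·Var(Q) + c²·Var(D) + 2ab·Cov(W, Q) + 2ac·Cov(W, D) + 2bc·Cov(Q, D), with a = -1.2, b = 2.6, c = 0.5.
= 4.32 + 47.32 + 9 + (-6.24) + (-4.92) + (-28.6)
= 20.88.

Var(Y) = 20.88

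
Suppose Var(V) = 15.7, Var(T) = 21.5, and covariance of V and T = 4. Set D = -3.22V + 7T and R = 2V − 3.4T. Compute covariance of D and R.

By bilinearity, covariance of D and R = ac·Var(V) + bd·Var(T) + (ad+bc)·covariance of V and T, with a=-3.22, b=7, c=2, d=-3.4.
ac·Var(V) = (-3.22)·2·15.7 = -101.108
bd·Var(T) = 7·(-3.4)·21.5 = -511.7
(ad+bc)·covariance of V and T = (24.948)·4 = 99.792
covariance of D and R = -101.108 + (-511.7) + 99.792 = -513.016.

covariance of D and R = -513.016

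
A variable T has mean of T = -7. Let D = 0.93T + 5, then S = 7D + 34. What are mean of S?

mean of D = 0.93·(-7) + 5 = -1.51.
mean of S = 7·(-1.51) + 34 = 23.43.

mean of S = 23.43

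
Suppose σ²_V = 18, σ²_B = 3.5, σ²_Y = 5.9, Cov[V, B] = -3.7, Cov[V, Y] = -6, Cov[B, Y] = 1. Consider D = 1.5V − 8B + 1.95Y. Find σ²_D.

σ²_D = a²·σ²_V + b²·σ²_B + c²·σ²_Y + 2ab·Cov[V, B] + 2ac·Cov[V, Y] + 2bc·Cov[B, Y], with a = 1.5, b = -8, c = 1.95.
= 40.5 + 224 + 22.43475 + 88.8 + (-35.1) + (-31.2)
= 309.43475.

σ²_D = 309.43475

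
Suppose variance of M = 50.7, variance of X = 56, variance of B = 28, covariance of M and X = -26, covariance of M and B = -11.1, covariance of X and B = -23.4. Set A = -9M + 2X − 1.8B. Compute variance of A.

variance of A = 5166.26

variance of A = a²·variance of M + b²·variance of X + c²·variance of B + 2ab·covariance of M and X + 2ac·covariance of M and B + 2bc·covariance of X and B, with a = -9, b = 2, c = -1.8.
= 4106.7 + 224 + 90.72 + 936 + (-359.64) + 168.48
= 5166.26.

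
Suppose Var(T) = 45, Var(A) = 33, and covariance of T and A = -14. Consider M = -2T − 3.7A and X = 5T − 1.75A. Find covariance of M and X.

By bilinearity, covariance of M and X = ac·Var(T) + bd·Var(A) + (ad+bc)·covariance of T and A, with a=-2, b=-3.7, c=5, d=-1.75.
ac·Var(T) = (-2)·5·45 = -450
bd·Var(A) = (-3.7)·(-1.75)·33 = 213.675
(ad+bc)·covariance of T and A = (-15)·(-14) = 210
covariance of M and X = -450 + 213.675 + 210 = -26.325.

covariance of M and X = -26.325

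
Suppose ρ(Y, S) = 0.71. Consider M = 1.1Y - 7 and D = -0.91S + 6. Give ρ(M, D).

Linear rescalings preserve |correlation|; the slopes 1.1 and -0.91 have opposite signs, so the correlation flips sign: ρ(M, D) = −ρ(Y, S) = -0.71.

ρ(M, D) = -0.71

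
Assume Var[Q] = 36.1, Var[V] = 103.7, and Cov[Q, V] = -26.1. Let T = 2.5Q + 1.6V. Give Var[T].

Var[T] = a²·Var[Q] + b²·Var[V] + 2ab·Cov[Q, V] with a = 2.5, b = 1.6.
= 2.5²·36.1 + 1.6²·103.7 + 2·2.5·1.6·(-26.1)
= 225.625 + 265.472 + (-208.8) = 282.297.

Var[T] = 282.297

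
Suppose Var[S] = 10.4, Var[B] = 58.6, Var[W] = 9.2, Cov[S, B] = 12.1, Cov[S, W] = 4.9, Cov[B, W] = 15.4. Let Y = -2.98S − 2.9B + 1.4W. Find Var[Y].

Var[Y] = a²·Var[S] + b²·Var[B] + c²·Var[W] + 2ab·Cov[S, B] + 2ac·Cov[S, W] + 2bc·Cov[B, W], with a = -2.98, b = -2.9, c = 1.4.
= 92.35616 + 492.826 + 18.032 + 209.1364 + (-40.8856) + (-125.048)
= 646.41696.

Var[Y] = 646.41696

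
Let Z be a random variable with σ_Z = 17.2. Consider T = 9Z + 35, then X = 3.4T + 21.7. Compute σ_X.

σ_X = 526.32

σ_T = |9|·17.2 = 154.8.
σ_X = |3.4|·154.8 = 526.32.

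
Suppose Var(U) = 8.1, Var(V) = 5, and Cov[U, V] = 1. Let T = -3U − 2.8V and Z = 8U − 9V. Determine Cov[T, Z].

By bilinearity, Cov[T, Z] = ac·Var(U) + bd·Var(V) + (ad+bc)·Cov[U, V], with a=-3, b=-2.8, c=8, d=-9.
ac·Var(U) = (-3)·8·8.1 = -194.4
bd·Var(V) = (-2.8)·(-9)·5 = 126
(ad+bc)·Cov[U, V] = (4.6)·1 = 4.6
Cov[T, Z] = -194.4 + 126 + 4.6 = -63.8.

Cov[T, Z] = -63.8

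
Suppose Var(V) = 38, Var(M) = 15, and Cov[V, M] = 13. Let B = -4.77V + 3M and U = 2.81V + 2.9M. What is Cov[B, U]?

By bilinearity, Cov[B, U] = ac·Var(V) + bd·Var(M) + (ad+bc)·Cov[V, M], with a=-4.77, b=3, c=2.81, d=2.9.
ac·Var(V) = (-4.77)·2.81·38 = -509.3406
bd·Var(M) = 3·2.9·15 = 130.5
(ad+bc)·Cov[V, M] = (-5.403)·13 = -70.239
Cov[B, U] = -509.3406 + 130.5 + (-70.239) = -449.0796.

Cov[B, U] = -449.0796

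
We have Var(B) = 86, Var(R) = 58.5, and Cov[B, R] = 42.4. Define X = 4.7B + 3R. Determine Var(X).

Var(X) = a²·Var(B) + b²·Var(R) + 2ab·Cov[B, R] with a = 4.7, b = 3.
= 4.7²·86 + 3²·58.5 + 2·4.7·3·42.4
= 1899.74 + 526.5 + 1195.68 = 3621.92.

Var(X) = 3621.92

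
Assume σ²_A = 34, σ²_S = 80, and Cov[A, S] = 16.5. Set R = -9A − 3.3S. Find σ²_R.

σ²_R = 4605.3

σ²_R = a²·σ²_A + b²·σ²_S + 2ab·Cov[A, S] with a = -9, b = -3.3.
= (-9)²·34 + (-3.3)²·80 + 2·(-9)·(-3.3)·16.5
= 2754 + 871.2 + 980.1 = 4605.3.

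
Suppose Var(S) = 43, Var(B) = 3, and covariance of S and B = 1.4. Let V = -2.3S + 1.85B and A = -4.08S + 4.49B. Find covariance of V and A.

By bilinearity, covariance of V and A = ac·Var(S) + bd·Var(B) + (ad+bc)·covariance of S and B, with a=-2.3, b=1.85, c=-4.08, d=4.49.
ac·Var(S) = (-2.3)·(-4.08)·43 = 403.512
bd·Var(B) = 1.85·4.49·3 = 24.9195
(ad+bc)·covariance of S and B = (-17.875)·1.4 = -25.025
covariance of V and A = 403.512 + 24.9195 + (-25.025) = 403.4065.

covariance of V and A = 403.4065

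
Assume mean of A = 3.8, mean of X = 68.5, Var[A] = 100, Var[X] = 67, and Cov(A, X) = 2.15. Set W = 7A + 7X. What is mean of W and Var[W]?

mean of W = 7·mean of A + 7·mean of X = 7·3.8 + 7·68.5 = 506.1.
Var[W] = a²·Var[A] + b²·Var[X] + 2ab·Cov(A, X) with a = 7, b = 7.
= 7²·100 + 7²·67 + 2·7·7·2.15
= 4900 + 3283 + 210.7 = 8393.7.

mean of W = 506.1, Var[W] = 8393.7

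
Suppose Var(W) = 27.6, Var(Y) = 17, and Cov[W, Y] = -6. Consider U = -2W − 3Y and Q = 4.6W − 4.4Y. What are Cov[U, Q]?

By bilinearity, Cov[U, Q] = ac·Var(W) + bd·Var(Y) + (ad+bc)·Cov[W, Y], with a=-2, b=-3, c=4.6, d=-4.4.
ac·Var(W) = (-2)·4.6·27.6 = -253.92
bd·Var(Y) = (-3)·(-4.4)·17 = 224.4
(ad+bc)·Cov[W, Y] = (-5)·(-6) = 30
Cov[U, Q] = -253.92 + 224.4 + 30 = 0.48.

Cov[U, Q] = 0.48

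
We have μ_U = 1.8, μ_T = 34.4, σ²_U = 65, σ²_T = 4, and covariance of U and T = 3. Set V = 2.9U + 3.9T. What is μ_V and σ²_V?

μ_V = 139.38, σ²_V = 675.35

μ_V = 2.9·μ_U + 3.9·μ_T = 2.9·1.8 + 3.9·34.4 = 139.38.
σ²_V = a²·σ²_U + b²·σ²_T + 2ab·covariance of U and T with a = 2.9, b = 3.9.
= 2.9²·65 + 3.9²·4 + 2·2.9·3.9·3
= 546.65 + 60.84 + 67.86 = 675.35.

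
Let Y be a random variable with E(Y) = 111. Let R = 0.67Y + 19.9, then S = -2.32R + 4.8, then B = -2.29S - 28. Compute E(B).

E(B) = 461.845656

E(R) = 0.67·111 + 19.9 = 94.27.
E(S) = (-2.32)·94.27 + 4.8 = -213.9064.
E(B) = (-2.29)·(-213.9064) + (-28) = 461.845656.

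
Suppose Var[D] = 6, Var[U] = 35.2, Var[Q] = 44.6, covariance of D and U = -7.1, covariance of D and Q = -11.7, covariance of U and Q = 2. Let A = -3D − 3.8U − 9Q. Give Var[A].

Var[A] = 3518.008

Var[A] = a²·Var[D] + b²·Var[U] + c²·Var[Q] + 2ab·covariance of D and U + 2ac·covariance of D and Q + 2bc·covariance of U and Q, with a = -3, b = -3.8, c = -9.
= 54 + 508.288 + 3612.6 + (-161.88) + (-631.8) + 136.8
= 3518.008.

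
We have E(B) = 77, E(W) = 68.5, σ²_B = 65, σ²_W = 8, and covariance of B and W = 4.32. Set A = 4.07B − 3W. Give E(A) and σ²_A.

E(A) = 4.07·E(B) + (-3)·E(W) = 4.07·77 + (-3)·68.5 = 107.89.
σ²_A = a²·σ²_B + b²·σ²_W + 2ab·covariance of B and W with a = 4.07, b = -3.
= 4.07²·65 + (-3)²·8 + 2·4.07·(-3)·4.32
= 1076.7185 + 72 + (-105.4944) = 1043.2241.

E(A) = 107.89, σ²_A = 1043.2241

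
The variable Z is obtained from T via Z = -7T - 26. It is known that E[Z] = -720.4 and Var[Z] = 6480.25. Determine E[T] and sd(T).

From Z = -7T - 26: E[Z] = a·E[T] + b, so E[T] = (E[Z] − b)/a = (-720.4 − (-26))/(-7) = 99.2.
sd(Z) = √6480.25 = 80.5.
sd(Z) = |a|·sd(T), so sd(T) = 80.5/|-7| = 11.5.

E[T] = 99.2, sd(T) = 11.5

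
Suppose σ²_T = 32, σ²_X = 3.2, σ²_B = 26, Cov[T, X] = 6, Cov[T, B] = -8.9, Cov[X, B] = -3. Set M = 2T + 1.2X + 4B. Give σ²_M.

σ²_M = 406.208

σ²_M = a²·σ²_T + b²·σ²_X + c²·σ²_B + 2ab·Cov[T, X] + 2ac·Cov[T, B] + 2bc·Cov[X, B], with a = 2, b = 1.2, c = 4.
= 128 + 4.608 + 416 + 28.8 + (-142.4) + (-28.8)
= 406.208.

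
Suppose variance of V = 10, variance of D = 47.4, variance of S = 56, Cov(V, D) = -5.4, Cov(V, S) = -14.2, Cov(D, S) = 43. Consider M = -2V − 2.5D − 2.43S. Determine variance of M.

variance of M = 997.3504

variance of M = a²·variance of V + b²·variance of D + c²·variance of S + 2ab·Cov(V, D) + 2ac·Cov(V, S) + 2bc·Cov(D, S), with a = -2, b = -2.5, c = -2.43.
= 40 + 296.25 + 330.6744 + (-54) + (-138.024) + 522.45
= 997.3504.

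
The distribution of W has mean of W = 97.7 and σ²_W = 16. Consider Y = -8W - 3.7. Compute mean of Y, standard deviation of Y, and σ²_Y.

mean of Y = -785.3, standard deviation of Y = 32, σ²_Y = 1024

Y = -8W - 3.7 is linear with a = -8, b = -3.7.
mean of Y = a·mean of W + b = (-8)·97.7 + (-3.7) = -785.3.
standard deviation of W = √16 = 4.
standard deviation of Y = |a|·standard deviation of W = |-8|·4 = 32.
σ²_Y = a²·σ²_W = (-8)²·16 = 1024 (the additive constant -3.7 does not affect variance).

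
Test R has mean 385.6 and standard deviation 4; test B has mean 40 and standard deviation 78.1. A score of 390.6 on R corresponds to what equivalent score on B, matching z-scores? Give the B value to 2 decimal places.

B = 137.63

z = (390.6 − 385.6)/4 = 1.25.
B = 40 + z·78.1 = 40 + (390.6 − 385.6)·78.1/4 ≈ 137.63.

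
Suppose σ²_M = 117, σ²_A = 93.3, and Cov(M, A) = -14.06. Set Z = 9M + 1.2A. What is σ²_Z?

σ²_Z = a²·σ²_M + b²·σ²_A + 2ab·Cov(M, A) with a = 9, b = 1.2.
= 9²·117 + 1.2²·93.3 + 2·9·1.2·(-14.06)
= 9477 + 134.352 + (-303.696) = 9307.656.

σ²_Z = 9307.656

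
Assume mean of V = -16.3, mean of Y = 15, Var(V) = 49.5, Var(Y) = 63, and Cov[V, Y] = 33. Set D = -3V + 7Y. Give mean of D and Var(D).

mean of D = (-3)·mean of V + 7·mean of Y = (-3)·(-16.3) + 7·15 = 153.9.
Var(D) = a²·Var(V) + b²·Var(Y) + 2ab·Cov[V, Y] with a = -3, b = 7.
= (-3)²·49.5 + 7²·63 + 2·(-3)·7·33
= 445.5 + 3087 + (-1386) = 2146.5.

mean of D = 153.9, Var(D) = 2146.5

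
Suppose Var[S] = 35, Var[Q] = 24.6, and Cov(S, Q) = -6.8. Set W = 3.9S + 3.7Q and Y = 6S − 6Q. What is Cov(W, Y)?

Cov(W, Y) = 281.04

By bilinearity, Cov(W, Y) = ac·Var[S] + bd·Var[Q] + (ad+bc)·Cov(S, Q), with a=3.9, b=3.7, c=6, d=-6.
ac·Var[S] = 3.9·6·35 = 819
bd·Var[Q] = 3.7·(-6)·24.6 = -546.12
(ad+bc)·Cov(S, Q) = (-1.2)·(-6.8) = 8.16
Cov(W, Y) = 819 + (-546.12) + 8.16 = 281.04.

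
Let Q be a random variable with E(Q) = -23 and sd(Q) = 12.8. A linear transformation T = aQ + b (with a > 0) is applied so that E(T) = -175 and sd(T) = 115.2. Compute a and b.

a = 9, b = 32

sd(T) = a·sd(Q) (a > 0), so a = 115.2/12.8 = 9.
E(T) = a·E(Q) + b, so b = -175 − 9·(-23) = 32.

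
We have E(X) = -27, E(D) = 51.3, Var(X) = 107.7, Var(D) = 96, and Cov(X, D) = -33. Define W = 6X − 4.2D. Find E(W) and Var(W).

E(W) = -377.46, Var(W) = 7233.84

E(W) = 6·E(X) + (-4.2)·E(D) = 6·(-27) + (-4.2)·51.3 = -377.46.
Var(W) = a²·Var(X) + b²·Var(D) + 2ab·Cov(X, D) with a = 6, b = -4.2.
= 6²·107.7 + (-4.2)²·96 + 2·6·(-4.2)·(-33)
= 3877.2 + 1693.44 + 1663.2 = 7233.84.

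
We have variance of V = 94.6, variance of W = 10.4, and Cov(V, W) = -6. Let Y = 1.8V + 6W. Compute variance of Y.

variance of Y = 551.304

variance of Y = a²·variance of V + b²·variance of W + 2ab·Cov(V, W) with a = 1.8, b = 6.
= 1.8²·94.6 + 6²·10.4 + 2·1.8·6·(-6)
= 306.504 + 374.4 + (-129.6) = 551.304.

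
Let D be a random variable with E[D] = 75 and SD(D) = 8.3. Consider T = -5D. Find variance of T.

variance of T = 1722.25

T = -5D is linear with a = -5, b = 0.
variance of D = 8.3² = 68.89.
variance of T = a²·variance of D = (-5)²·68.89 = 1722.25.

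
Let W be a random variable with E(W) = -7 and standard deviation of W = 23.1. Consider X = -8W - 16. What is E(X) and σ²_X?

X = -8W - 16 is linear with a = -8, b = -16.
E(X) = a·E(W) + b = (-8)·(-7) + (-16) = 40.
σ²_W = 23.1² = 533.61.
σ²_X = a²·σ²_W = (-8)²·533.61 = 34151.04 (the additive constant -16 does not affect variance).

E(X) = 40, σ²_X = 34151.04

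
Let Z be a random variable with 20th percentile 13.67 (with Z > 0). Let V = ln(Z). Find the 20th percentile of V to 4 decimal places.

20th percentile of V = 2.6152

ln(Z) is increasing, so P_{20}(V) = g(P_{20}(Z)) ≈ 2.6152.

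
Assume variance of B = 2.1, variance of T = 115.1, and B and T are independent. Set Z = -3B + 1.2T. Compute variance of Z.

variance of Z = a²·variance of B + b²·variance of T + 2ab·Cov[B, T] with a = -3, b = 1.2.
Independence gives Cov[B, T] = 0.
= (-3)²·2.1 + 1.2²·115.1 + 2·(-3)·1.2·0
= 18.9 + 165.744 + 0 = 184.644.

variance of Z = 184.644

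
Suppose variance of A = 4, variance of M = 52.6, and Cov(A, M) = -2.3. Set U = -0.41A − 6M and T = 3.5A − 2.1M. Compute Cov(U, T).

By bilinearity, Cov(U, T) = ac·variance of A + bd·variance of M + (ad+bc)·Cov(A, M), with a=-0.41, b=-6, c=3.5, d=-2.1.
ac·variance of A = (-0.41)·3.5·4 = -5.74
bd·variance of M = (-6)·(-2.1)·52.6 = 662.76
(ad+bc)·Cov(A, M) = (-20.139)·(-2.3) = 46.3197
Cov(U, T) = -5.74 + 662.76 + 46.3197 = 703.3397.

Cov(U, T) = 703.3397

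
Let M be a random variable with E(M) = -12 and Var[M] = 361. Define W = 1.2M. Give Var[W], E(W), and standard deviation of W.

Var[W] = 519.84, E(W) = -14.4, standard deviation of W = 22.8

W = 1.2M is linear with a = 1.2, b = 0.
Var[W] = a²·Var[M] = 1.2²·361 = 519.84.
E(W) = a·E(M) + b = 1.2·(-12) = -14.4.
standard deviation of M = √361 = 19.
standard deviation of W = |a|·standard deviation of M = |1.2|·19 = 22.8.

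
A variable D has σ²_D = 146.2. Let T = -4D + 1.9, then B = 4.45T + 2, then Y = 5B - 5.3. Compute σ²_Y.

σ²_T = (-4)²·146.2 = 2339.2.
σ²_B = 4.45²·2339.2 = 46322.008.
σ²_Y = 5²·46322.008 = 1158050.2.

σ²_Y = 1158050.2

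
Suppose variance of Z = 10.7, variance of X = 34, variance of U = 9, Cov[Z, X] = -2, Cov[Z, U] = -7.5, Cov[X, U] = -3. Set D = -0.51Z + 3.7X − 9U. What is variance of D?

variance of D = 1335.74107

variance of D = a²·variance of Z + b²·variance of X + c²·variance of U + 2ab·Cov[Z, X] + 2ac·Cov[Z, U] + 2bc·Cov[X, U], with a = -0.51, b = 3.7, c = -9.
= 2.78307 + 465.46 + 729 + 7.548 + (-68.85) + 199.8
= 1335.74107.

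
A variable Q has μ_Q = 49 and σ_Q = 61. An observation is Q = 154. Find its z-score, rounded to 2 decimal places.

z = 1.72

z = (Q − μ_Q) / σ_Q = (154 − 49) / 61 ≈ 1.72.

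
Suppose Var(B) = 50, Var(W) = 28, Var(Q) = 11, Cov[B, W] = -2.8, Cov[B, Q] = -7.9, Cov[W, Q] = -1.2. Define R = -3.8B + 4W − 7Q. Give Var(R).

Var(R) = 1441.04

Var(R) = a²·Var(B) + b²·Var(W) + c²·Var(Q) + 2ab·Cov[B, W] + 2ac·Cov[B, Q] + 2bc·Cov[W, Q], with a = -3.8, b = 4, c = -7.
= 722 + 448 + 539 + 85.12 + (-420.28) + 67.2
= 1441.04.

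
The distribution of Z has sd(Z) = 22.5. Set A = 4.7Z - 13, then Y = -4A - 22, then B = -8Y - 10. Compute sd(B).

sd(A) = |4.7|·22.5 = 105.75.
sd(Y) = |-4|·105.75 = 423.
sd(B) = |-8|·423 = 3384.

sd(B) = 3384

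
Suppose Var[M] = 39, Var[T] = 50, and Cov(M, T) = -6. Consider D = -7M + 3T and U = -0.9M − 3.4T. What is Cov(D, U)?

Cov(D, U) = -390.9

By bilinearity, Cov(D, U) = ac·Var[M] + bd·Var[T] + (ad+bc)·Cov(M, T), with a=-7, b=3, c=-0.9, d=-3.4.
ac·Var[M] = (-7)·(-0.9)·39 = 245.7
bd·Var[T] = 3·(-3.4)·50 = -510
(ad+bc)·Cov(M, T) = (21.1)·(-6) = -126.6
Cov(D, U) = 245.7 + (-510) + (-126.6) = -390.9.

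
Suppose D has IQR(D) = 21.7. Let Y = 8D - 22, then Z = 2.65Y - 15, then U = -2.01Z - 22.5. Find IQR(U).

IQR(Y) = |8|·21.7 = 173.6.
IQR(Z) = |2.65|·173.6 = 460.04.
IQR(U) = |-2.01|·460.04 = 924.6804.

IQR(U) = 924.6804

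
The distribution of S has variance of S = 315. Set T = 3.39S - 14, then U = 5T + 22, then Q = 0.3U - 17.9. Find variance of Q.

variance of T = 3.39²·315 = 3620.0115.
variance of U = 5²·3620.0115 = 90500.2875.
variance of Q = 0.3²·90500.2875 = 8145.025875.

variance of Q = 8145.025875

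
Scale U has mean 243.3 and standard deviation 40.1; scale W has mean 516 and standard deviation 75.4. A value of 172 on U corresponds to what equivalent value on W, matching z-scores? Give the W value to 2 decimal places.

W = 381.93

z = (172 − 243.3)/40.1 ≈ -1.7781.
W = 516 + z·75.4 = 516 + (172 − 243.3)·75.4/40.1 ≈ 381.93.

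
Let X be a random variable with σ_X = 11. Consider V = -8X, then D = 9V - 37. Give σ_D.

σ_V = |-8|·11 = 88.
σ_D = |9|·88 = 792.

σ_D = 792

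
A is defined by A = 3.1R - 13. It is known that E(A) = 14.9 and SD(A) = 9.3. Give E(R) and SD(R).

From A = 3.1R - 13: E(A) = a·E(R) + b, so E(R) = (E(A) − b)/a = (14.9 − (-13))/3.1 = 9.
SD(A) = |a|·SD(R), so SD(R) = 9.3/|3.1| = 3.

E(R) = 9, SD(R) = 3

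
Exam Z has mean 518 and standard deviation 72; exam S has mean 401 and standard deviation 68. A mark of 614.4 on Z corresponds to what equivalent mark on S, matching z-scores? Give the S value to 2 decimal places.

z = (614.4 − 518)/72 ≈ 1.3389.
S = 401 + z·68 = 401 + (614.4 − 518)·68/72 ≈ 492.04.

S = 492.04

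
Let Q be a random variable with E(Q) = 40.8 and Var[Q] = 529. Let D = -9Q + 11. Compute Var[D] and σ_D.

D = -9Q + 11 is linear with a = -9, b = 11.
Var[D] = a²·Var[Q] = (-9)²·529 = 42849 (the additive constant 11 does not affect variance).
σ_Q = √529 = 23.
σ_D = |a|·σ_Q = |-9|·23 = 207.

Var[D] = 42849, σ_D = 207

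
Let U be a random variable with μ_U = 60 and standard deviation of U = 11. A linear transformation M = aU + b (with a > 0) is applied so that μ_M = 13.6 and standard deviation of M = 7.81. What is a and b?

standard deviation of M = a·standard deviation of U (a > 0), so a = 7.81/11 = 0.71.
μ_M = a·μ_U + b, so b = 13.6 − 0.71·60 = -29.

a = 0.71, b = -29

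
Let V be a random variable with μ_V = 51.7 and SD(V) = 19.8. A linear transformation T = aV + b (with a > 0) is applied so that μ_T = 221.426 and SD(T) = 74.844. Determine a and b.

a = 3.78, b = 26

SD(T) = a·SD(V) (a > 0), so a = 74.844/19.8 = 3.78.
μ_T = a·μ_V + b, so b = 221.426 − 3.78·51.7 = 26.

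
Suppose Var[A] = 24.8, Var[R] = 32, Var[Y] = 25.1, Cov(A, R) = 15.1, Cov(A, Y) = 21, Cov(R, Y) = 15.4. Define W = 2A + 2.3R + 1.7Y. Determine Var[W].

Var[W] = 743.167

Var[W] = a²·Var[A] + b²·Var[R] + c²·Var[Y] + 2ab·Cov(A, R) + 2ac·Cov(A, Y) + 2bc·Cov(R, Y), with a = 2, b = 2.3, c = 1.7.
= 99.2 + 169.28 + 72.539 + 138.92 + 142.8 + 120.428
= 743.167.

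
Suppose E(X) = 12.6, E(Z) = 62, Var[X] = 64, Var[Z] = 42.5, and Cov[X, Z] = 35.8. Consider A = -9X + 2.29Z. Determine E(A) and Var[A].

E(A) = 28.58, Var[A] = 3931.19825

E(A) = (-9)·E(X) + 2.29·E(Z) = (-9)·12.6 + 2.29·62 = 28.58.
Var[A] = a²·Var[X] + b²·Var[Z] + 2ab·Cov[X, Z] with a = -9, b = 2.29.
= (-9)²·64 + 2.29²·42.5 + 2·(-9)·2.29·35.8
= 5184 + 222.87425 + (-1475.676) = 3931.19825.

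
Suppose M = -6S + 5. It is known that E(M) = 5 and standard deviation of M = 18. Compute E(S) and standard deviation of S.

E(S) = 0, standard deviation of S = 3

From M = -6S + 5: E(M) = a·E(S) + b, so E(S) = (E(M) − b)/a = (5 − 5)/(-6) = 0.
standard deviation of M = |a|·standard deviation of S, so standard deviation of S = 18/|-6| = 3.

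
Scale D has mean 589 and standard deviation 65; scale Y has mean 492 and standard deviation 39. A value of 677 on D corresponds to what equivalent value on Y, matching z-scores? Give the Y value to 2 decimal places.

z = (677 − 589)/65 ≈ 1.3538.
Y = 492 + z·39 = 492 + (677 − 589)·39/65 = 544.80.

Y = 544.80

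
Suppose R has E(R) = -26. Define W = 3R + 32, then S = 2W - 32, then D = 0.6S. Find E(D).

E(D) = -74.4

E(W) = 3·(-26) + 32 = -46.
E(S) = 2·(-46) + (-32) = -124.
E(D) = 0.6·(-124) = -74.4.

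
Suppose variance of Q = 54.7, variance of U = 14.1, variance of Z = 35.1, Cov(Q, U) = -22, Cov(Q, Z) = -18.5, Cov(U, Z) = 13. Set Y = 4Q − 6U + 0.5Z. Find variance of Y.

variance of Y = a²·variance of Q + b²·variance of U + c²·variance of Z + 2ab·Cov(Q, U) + 2ac·Cov(Q, Z) + 2bc·Cov(U, Z), with a = 4, b = -6, c = 0.5.
= 875.2 + 507.6 + 8.775 + 1056 + (-74) + (-78)
= 2295.575.

variance of Y = 2295.575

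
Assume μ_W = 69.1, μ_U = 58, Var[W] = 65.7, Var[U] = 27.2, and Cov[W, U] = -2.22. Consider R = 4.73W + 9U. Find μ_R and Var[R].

μ_R = 848.843, Var[R] = 3484.08873

μ_R = 4.73·μ_W + 9·μ_U = 4.73·69.1 + 9·58 = 848.843.
Var[R] = a²·Var[W] + b²·Var[U] + 2ab·Cov[W, U] with a = 4.73, b = 9.
= 4.73²·65.7 + 9²·27.2 + 2·4.73·9·(-2.22)
= 1469.89953 + 2203.2 + (-189.0108) = 3484.08873.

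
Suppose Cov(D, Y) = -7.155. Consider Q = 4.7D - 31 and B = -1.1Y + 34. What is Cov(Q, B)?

Cov(Q, B) = a·c·Cov(D, Y) = 4.7·(-1.1)·(-7.155) = 36.99135. Additive constants drop out.

Cov(Q, B) = 36.99135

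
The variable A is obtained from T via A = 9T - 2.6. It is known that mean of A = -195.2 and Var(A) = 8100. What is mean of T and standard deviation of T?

mean of T = -21.4, standard deviation of T = 10

From A = 9T - 2.6: mean of A = a·mean of T + b, so mean of T = (mean of A − b)/a = (-195.2 − (-2.6))/9 = -21.4.
standard deviation of A = √8100 = 90.
standard deviation of A = |a|·standard deviation of T, so standard deviation of T = 90/|9| = 10.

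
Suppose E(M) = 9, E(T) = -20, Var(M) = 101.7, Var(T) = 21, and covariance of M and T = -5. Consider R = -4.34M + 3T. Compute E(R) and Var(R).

E(R) = -99.06, Var(R) = 2234.78052

E(R) = (-4.34)·E(M) + 3·E(T) = (-4.34)·9 + 3·(-20) = -99.06.
Var(R) = a²·Var(M) + b²·Var(T) + 2ab·covariance of M and T with a = -4.34, b = 3.
= (-4.34)²·101.7 + 3²·21 + 2·(-4.34)·3·(-5)
= 1915.58052 + 189 + 130.2 = 2234.78052.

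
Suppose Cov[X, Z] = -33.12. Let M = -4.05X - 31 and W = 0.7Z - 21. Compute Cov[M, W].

Cov[M, W] = 93.8952

Cov[M, W] = a·c·Cov[X, Z] = (-4.05)·0.7·(-33.12) = 93.8952. Additive constants drop out.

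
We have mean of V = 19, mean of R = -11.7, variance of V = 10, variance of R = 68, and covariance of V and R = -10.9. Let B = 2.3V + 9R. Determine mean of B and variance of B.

mean of B = -61.6, variance of B = 5109.64

mean of B = 2.3·mean of V + 9·mean of R = 2.3·19 + 9·(-11.7) = -61.6.
variance of B = a²·variance of V + b²·variance of R + 2ab·covariance of V and R with a = 2.3, b = 9.
= 2.3²·10 + 9²·68 + 2·2.3·9·(-10.9)
= 52.9 + 5508 + (-451.26) = 5109.64.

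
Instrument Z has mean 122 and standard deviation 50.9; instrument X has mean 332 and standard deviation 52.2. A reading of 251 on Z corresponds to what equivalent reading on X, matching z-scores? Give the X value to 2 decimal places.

X = 464.29

z = (251 − 122)/50.9 ≈ 2.5344.
X = 332 + z·52.2 = 332 + (251 − 122)·52.2/50.9 ≈ 464.29.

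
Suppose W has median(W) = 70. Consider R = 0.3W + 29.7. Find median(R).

A linear map preserves order up to sign, so median(R) = a·median(W) + b = 0.3·70 + 29.7 = 50.7.

median(R) = 50.7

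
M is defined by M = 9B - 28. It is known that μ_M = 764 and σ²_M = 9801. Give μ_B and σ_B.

μ_B = 88, σ_B = 11

From M = 9B - 28: μ_M = a·μ_B + b, so μ_B = (μ_M − b)/a = (764 − (-28))/9 = 88.
σ_M = √9801 = 99.
σ_M = |a|·σ_B, so σ_B = 99/|9| = 11.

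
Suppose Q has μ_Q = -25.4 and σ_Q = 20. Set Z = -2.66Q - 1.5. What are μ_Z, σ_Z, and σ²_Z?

μ_Z = 66.064, σ_Z = 53.2, σ²_Z = 2830.24

Z = -2.66Q - 1.5 is linear with a = -2.66, b = -1.5.
μ_Z = a·μ_Q + b = (-2.66)·(-25.4) + (-1.5) = 66.064.
σ_Z = |a|·σ_Q = |-2.66|·20 = 53.2.
σ²_Q = 20² = 400.
σ²_Z = a²·σ²_Q = (-2.66)²·400 = 2830.24 (the additive constant -1.5 does not affect variance).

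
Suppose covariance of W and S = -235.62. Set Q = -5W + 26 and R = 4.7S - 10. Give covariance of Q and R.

covariance of Q and R = a·c·covariance of W and S = (-5)·4.7·(-235.62) = 5537.07. Additive constants drop out.

covariance of Q and R = 5537.07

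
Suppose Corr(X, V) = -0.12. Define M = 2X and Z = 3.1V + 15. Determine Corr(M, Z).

Linear rescalings preserve correlation up to sign; here the slopes 2 and 3.1 have the same sign, so Corr(M, Z) = Corr(X, V) = -0.12.

Corr(M, Z) = -0.12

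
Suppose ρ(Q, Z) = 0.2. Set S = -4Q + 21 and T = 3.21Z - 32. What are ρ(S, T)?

ρ(S, T) = -0.2

Linear rescalings preserve |correlation|; the slopes -4 and 3.21 have opposite signs, so the correlation flips sign: ρ(S, T) = −ρ(Q, Z) = -0.2.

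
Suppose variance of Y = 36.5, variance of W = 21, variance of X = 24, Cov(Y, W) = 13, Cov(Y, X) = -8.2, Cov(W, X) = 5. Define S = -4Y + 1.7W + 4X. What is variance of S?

variance of S = a²·variance of Y + b²·variance of W + c²·variance of X + 2ab·Cov(Y, W) + 2ac·Cov(Y, X) + 2bc·Cov(W, X), with a = -4, b = 1.7, c = 4.
= 584 + 60.69 + 384 + (-176.8) + 262.4 + 68
= 1182.29.

variance of S = 1182.29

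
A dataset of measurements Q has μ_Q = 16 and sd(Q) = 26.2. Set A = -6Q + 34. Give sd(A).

sd(A) = 157.2

A = -6Q + 34 is linear with a = -6, b = 34.
sd(A) = |a|·sd(Q) = |-6|·26.2 = 157.2.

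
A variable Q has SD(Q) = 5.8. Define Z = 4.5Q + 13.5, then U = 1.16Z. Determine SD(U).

SD(Z) = |4.5|·5.8 = 26.1.
SD(U) = |1.16|·26.1 = 30.276.

SD(U) = 30.276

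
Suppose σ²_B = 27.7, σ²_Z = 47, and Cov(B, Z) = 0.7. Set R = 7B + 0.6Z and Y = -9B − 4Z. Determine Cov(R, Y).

Cov(R, Y) = -1881.28

By bilinearity, Cov(R, Y) = ac·σ²_B + bd·σ²_Z + (ad+bc)·Cov(B, Z), with a=7, b=0.6, c=-9, d=-4.
ac·σ²_B = 7·(-9)·27.7 = -1745.1
bd·σ²_Z = 0.6·(-4)·47 = -112.8
(ad+bc)·Cov(B, Z) = (-33.4)·0.7 = -23.38
Cov(R, Y) = -1745.1 + (-112.8) + (-23.38) = -1881.28.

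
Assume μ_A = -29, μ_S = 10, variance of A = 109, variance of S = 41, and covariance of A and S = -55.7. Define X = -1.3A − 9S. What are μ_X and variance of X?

μ_X = (-1.3)·μ_A + (-9)·μ_S = (-1.3)·(-29) + (-9)·10 = -52.3.
variance of X = a²·variance of A + b²·variance of S + 2ab·covariance of A and S with a = -1.3, b = -9.
= (-1.3)²·109 + (-9)²·41 + 2·(-1.3)·(-9)·(-55.7)
= 184.21 + 3321 + (-1303.38) = 2201.83.

μ_X = -52.3, variance of X = 2201.83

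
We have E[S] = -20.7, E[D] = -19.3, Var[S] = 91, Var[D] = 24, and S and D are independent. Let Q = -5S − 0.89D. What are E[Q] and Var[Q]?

E[Q] = 120.677, Var[Q] = 2294.0104

E[Q] = (-5)·E[S] + (-0.89)·E[D] = (-5)·(-20.7) + (-0.89)·(-19.3) = 120.677.
Var[Q] = a²·Var[S] + b²·Var[D] + 2ab·Cov(S, D) with a = -5, b = -0.89.
Independence gives Cov(S, D) = 0.
= (-5)²·91 + (-0.89)²·24 + 2·(-5)·(-0.89)·0
= 2275 + 19.0104 + 0 = 2294.0104.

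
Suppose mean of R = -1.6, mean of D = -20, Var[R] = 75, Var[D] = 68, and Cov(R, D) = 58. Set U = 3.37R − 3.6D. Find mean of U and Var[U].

mean of U = 66.608, Var[U] = 325.7355

mean of U = 3.37·mean of R + (-3.6)·mean of D = 3.37·(-1.6) + (-3.6)·(-20) = 66.608.
Var[U] = a²·Var[R] + b²·Var[D] + 2ab·Cov(R, D) with a = 3.37, b = -3.6.
= 3.37²·75 + (-3.6)²·68 + 2·3.37·(-3.6)·58
= 851.7675 + 881.28 + (-1407.312) = 325.7355.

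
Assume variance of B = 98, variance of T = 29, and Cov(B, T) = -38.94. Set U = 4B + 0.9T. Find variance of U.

variance of U = 1311.122

variance of U = a²·variance of B + b²·variance of T + 2ab·Cov(B, T) with a = 4, b = 0.9.
= 4²·98 + 0.9²·29 + 2·4·0.9·(-38.94)
= 1568 + 23.49 + (-280.368) = 1311.122.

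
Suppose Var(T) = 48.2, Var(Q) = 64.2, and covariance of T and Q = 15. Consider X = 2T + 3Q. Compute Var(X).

Var(X) = 950.6

Var(X) = a²·Var(T) + b²·Var(Q) + 2ab·covariance of T and Q with a = 2, b = 3.
= 2²·48.2 + 3²·64.2 + 2·2·3·15
= 192.8 + 577.8 + 180 = 950.6.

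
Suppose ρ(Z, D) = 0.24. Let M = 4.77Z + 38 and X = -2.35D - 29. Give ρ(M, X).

ρ(M, X) = -0.24

Linear rescalings preserve |correlation|; the slopes 4.77 and -2.35 have opposite signs, so the correlation flips sign: ρ(M, X) = −ρ(Z, D) = -0.24.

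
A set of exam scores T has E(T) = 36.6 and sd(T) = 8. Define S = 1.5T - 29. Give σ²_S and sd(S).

σ²_S = 144, sd(S) = 12

S = 1.5T - 29 is linear with a = 1.5, b = -29.
σ²_T = 8² = 64.
σ²_S = a²·σ²_T = 1.5²·64 = 144 (the additive constant -29 does not affect variance).
sd(S) = |a|·sd(T) = |1.5|·8 = 12.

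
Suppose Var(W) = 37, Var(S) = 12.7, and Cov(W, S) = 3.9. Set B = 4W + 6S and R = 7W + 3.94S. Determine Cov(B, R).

Cov(B, R) = 1561.492

By bilinearity, Cov(B, R) = ac·Var(W) + bd·Var(S) + (ad+bc)·Cov(W, S), with a=4, b=6, c=7, d=3.94.
ac·Var(W) = 4·7·37 = 1036
bd·Var(S) = 6·3.94·12.7 = 300.228
(ad+bc)·Cov(W, S) = (57.76)·3.9 = 225.264
Cov(B, R) = 1036 + 300.228 + 225.264 = 1561.492.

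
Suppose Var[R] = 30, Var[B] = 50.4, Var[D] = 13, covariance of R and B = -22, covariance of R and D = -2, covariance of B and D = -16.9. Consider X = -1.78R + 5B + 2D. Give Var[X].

Var[X] = 1474.892

Var[X] = a²·Var[R] + b²·Var[B] + c²·Var[D] + 2ab·covariance of R and B + 2ac·covariance of R and D + 2bc·covariance of B and D, with a = -1.78, b = 5, c = 2.
= 95.052 + 1260 + 52 + 391.6 + 14.24 + (-338)
= 1474.892.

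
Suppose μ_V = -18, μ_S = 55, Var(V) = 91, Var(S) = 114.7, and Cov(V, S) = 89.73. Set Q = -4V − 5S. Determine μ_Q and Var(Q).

μ_Q = -203, Var(Q) = 7912.7

μ_Q = (-4)·μ_V + (-5)·μ_S = (-4)·(-18) + (-5)·55 = -203.
Var(Q) = a²·Var(V) + b²·Var(S) + 2ab·Cov(V, S) with a = -4, b = -5.
= (-4)²·91 + (-5)²·114.7 + 2·(-4)·(-5)·89.73
= 1456 + 2867.5 + 3589.2 = 7912.7.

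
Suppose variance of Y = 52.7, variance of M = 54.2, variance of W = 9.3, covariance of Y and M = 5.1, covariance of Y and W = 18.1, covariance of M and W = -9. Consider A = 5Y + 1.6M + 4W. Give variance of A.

variance of A = 2295.452

variance of A = a²·variance of Y + b²·variance of M + c²·variance of W + 2ab·covariance of Y and M + 2ac·covariance of Y and W + 2bc·covariance of M and W, with a = 5, b = 1.6, c = 4.
= 1317.5 + 138.752 + 148.8 + 81.6 + 724 + (-115.2)
= 2295.452.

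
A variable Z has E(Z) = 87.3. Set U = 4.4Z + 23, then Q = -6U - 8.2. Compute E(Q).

E(U) = 4.4·87.3 + 23 = 407.12.
E(Q) = (-6)·407.12 + (-8.2) = -2450.92.

E(Q) = -2450.92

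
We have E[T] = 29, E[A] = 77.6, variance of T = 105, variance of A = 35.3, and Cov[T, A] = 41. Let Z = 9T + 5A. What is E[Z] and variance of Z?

E[Z] = 9·E[T] + 5·E[A] = 9·29 + 5·77.6 = 649.
variance of Z = a²·variance of T + b²·variance of A + 2ab·Cov[T, A] with a = 9, b = 5.
= 9²·105 + 5²·35.3 + 2·9·5·41
= 8505 + 882.5 + 3690 = 13077.5.

E[Z] = 649, variance of Z = 13077.5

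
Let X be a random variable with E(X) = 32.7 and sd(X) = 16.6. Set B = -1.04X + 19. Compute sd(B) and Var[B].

sd(B) = 17.264, Var[B] = 298.045696

B = -1.04X + 19 is linear with a = -1.04, b = 19.
sd(B) = |a|·sd(X) = |-1.04|·16.6 = 17.264.
Var[X] = 16.6² = 275.56.
Var[B] = a²·Var[X] = (-1.04)²·275.56 = 298.045696 (the additive constant 19 does not affect variance).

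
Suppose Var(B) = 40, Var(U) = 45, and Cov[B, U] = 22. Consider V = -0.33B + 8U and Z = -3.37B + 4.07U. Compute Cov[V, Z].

Cov[V, Z] = 887.0158

By bilinearity, Cov[V, Z] = ac·Var(B) + bd·Var(U) + (ad+bc)·Cov[B, U], with a=-0.33, b=8, c=-3.37, d=4.07.
ac·Var(B) = (-0.33)·(-3.37)·40 = 44.484
bd·Var(U) = 8·4.07·45 = 1465.2
(ad+bc)·Cov[B, U] = (-28.3031)·22 = -622.6682
Cov[V, Z] = 44.484 + 1465.2 + (-622.6682) = 887.0158.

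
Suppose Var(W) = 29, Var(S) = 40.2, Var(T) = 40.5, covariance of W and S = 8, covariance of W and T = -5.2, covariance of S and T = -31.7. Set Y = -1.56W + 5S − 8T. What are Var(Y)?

Var(Y) = a²·Var(W) + b²·Var(S) + c²·Var(T) + 2ab·covariance of W and S + 2ac·covariance of W and T + 2bc·covariance of S and T, with a = -1.56, b = 5, c = -8.
= 70.5744 + 1005 + 2592 + (-124.8) + (-129.792) + 2536
= 5948.9824.

Var(Y) = 5948.9824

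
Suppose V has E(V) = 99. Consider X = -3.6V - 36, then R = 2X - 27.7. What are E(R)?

E(X) = (-3.6)·99 + (-36) = -392.4.
E(R) = 2·(-392.4) + (-27.7) = -812.5.

E(R) = -812.5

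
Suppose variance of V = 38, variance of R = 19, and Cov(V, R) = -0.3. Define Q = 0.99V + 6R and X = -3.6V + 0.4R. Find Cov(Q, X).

By bilinearity, Cov(Q, X) = ac·variance of V + bd·variance of R + (ad+bc)·Cov(V, R), with a=0.99, b=6, c=-3.6, d=0.4.
ac·variance of V = 0.99·(-3.6)·38 = -135.432
bd·variance of R = 6·0.4·19 = 45.6
(ad+bc)·Cov(V, R) = (-21.204)·(-0.3) = 6.3612
Cov(Q, X) = -135.432 + 45.6 + 6.3612 = -83.4708.

Cov(Q, X) = -83.4708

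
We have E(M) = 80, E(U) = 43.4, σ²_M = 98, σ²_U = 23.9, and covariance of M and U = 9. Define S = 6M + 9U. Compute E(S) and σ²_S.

E(S) = 6·E(M) + 9·E(U) = 6·80 + 9·43.4 = 870.6.
σ²_S = a²·σ²_M + b²·σ²_U + 2ab·covariance of M and U with a = 6, b = 9.
= 6²·98 + 9²·23.9 + 2·6·9·9
= 3528 + 1935.9 + 972 = 6435.9.

E(S) = 870.6, σ²_S = 6435.9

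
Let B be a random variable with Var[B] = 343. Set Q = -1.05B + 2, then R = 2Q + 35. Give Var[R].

Var[R] = 1512.63

Var[Q] = (-1.05)²·343 = 378.1575.
Var[R] = 2²·378.1575 = 1512.63.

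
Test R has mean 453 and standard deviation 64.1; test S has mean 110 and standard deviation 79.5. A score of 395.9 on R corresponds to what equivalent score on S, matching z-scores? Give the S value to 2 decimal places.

S = 39.18

z = (395.9 − 453)/64.1 ≈ -0.8908.
S = 110 + z·79.5 = 110 + (395.9 − 453)·79.5/64.1 ≈ 39.18.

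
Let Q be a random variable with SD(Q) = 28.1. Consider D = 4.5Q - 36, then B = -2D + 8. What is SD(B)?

SD(D) = |4.5|·28.1 = 126.45.
SD(B) = |-2|·126.45 = 252.9.

SD(B) = 252.9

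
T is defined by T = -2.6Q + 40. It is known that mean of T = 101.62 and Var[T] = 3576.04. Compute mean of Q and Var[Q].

mean of Q = -23.7, Var[Q] = 529

From T = -2.6Q + 40: mean of T = a·mean of Q + b, so mean of Q = (mean of T − b)/a = (101.62 − 40)/(-2.6) = -23.7.
Var[T] = a²·Var[Q], so Var[Q] = 3576.04/(-2.6)² = 529.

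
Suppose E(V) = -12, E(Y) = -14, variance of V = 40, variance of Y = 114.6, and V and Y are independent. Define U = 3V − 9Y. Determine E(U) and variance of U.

E(U) = 90, variance of U = 9642.6

E(U) = 3·E(V) + (-9)·E(Y) = 3·(-12) + (-9)·(-14) = 90.
variance of U = a²·variance of V + b²·variance of Y + 2ab·Cov(V, Y) with a = 3, b = -9.
Independence gives Cov(V, Y) = 0.
= 3²·40 + (-9)²·114.6 + 2·3·(-9)·0
= 360 + 9282.6 + 0 = 9642.6.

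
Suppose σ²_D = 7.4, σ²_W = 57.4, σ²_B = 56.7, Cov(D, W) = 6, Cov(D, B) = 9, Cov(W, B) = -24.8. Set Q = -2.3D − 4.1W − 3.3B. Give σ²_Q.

σ²_Q = a²·σ²_D + b²·σ²_W + c²·σ²_B + 2ab·Cov(D, W) + 2ac·Cov(D, B) + 2bc·Cov(W, B), with a = -2.3, b = -4.1, c = -3.3.
= 39.146 + 964.894 + 617.463 + 113.16 + 136.62 + (-671.088)
= 1200.195.

σ²_Q = 1200.195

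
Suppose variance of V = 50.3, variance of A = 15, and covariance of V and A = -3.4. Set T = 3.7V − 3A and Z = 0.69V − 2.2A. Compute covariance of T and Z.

By bilinearity, covariance of T and Z = ac·variance of V + bd·variance of A + (ad+bc)·covariance of V and A, with a=3.7, b=-3, c=0.69, d=-2.2.
ac·variance of V = 3.7·0.69·50.3 = 128.4159
bd·variance of A = (-3)·(-2.2)·15 = 99
(ad+bc)·covariance of V and A = (-10.21)·(-3.4) = 34.714
covariance of T and Z = 128.4159 + 99 + 34.714 = 262.1299.

covariance of T and Z = 262.1299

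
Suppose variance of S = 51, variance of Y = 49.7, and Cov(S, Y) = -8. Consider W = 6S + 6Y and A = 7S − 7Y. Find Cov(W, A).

Cov(W, A) = 54.6

By bilinearity, Cov(W, A) = ac·variance of S + bd·variance of Y + (ad+bc)·Cov(S, Y), with a=6, b=6, c=7, d=-7.
ac·variance of S = 6·7·51 = 2142
bd·variance of Y = 6·(-7)·49.7 = -2087.4
(ad+bc)·Cov(S, Y) = (0)·(-8) = 0
Cov(W, A) = 2142 + (-2087.4) + 0 = 54.6.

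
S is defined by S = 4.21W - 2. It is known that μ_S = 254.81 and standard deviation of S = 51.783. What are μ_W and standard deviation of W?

From S = 4.21W - 2: μ_S = a·μ_W + b, so μ_W = (μ_S − b)/a = (254.81 − (-2))/4.21 = 61.
standard deviation of S = |a|·standard deviation of W, so standard deviation of W = 51.783/|4.21| = 12.3.

μ_W = 61, standard deviation of W = 12.3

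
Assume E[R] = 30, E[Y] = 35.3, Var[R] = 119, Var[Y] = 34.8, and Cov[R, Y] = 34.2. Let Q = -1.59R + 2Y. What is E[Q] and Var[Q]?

E[Q] = 22.9, Var[Q] = 222.5319

E[Q] = (-1.59)·E[R] + 2·E[Y] = (-1.59)·30 + 2·35.3 = 22.9.
Var[Q] = a²·Var[R] + b²·Var[Y] + 2ab·Cov[R, Y] with a = -1.59, b = 2.
= (-1.59)²·119 + 2²·34.8 + 2·(-1.59)·2·34.2
= 300.8439 + 139.2 + (-217.512) = 222.5319.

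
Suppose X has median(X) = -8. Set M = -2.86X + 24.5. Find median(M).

median(M) = 47.38

A linear map preserves order up to sign, so median(M) = a·median(X) + b = (-2.86)·(-8) + 24.5 = 47.38.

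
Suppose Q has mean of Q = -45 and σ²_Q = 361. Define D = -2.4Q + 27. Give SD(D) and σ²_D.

SD(D) = 45.6, σ²_D = 2079.36

D = -2.4Q + 27 is linear with a = -2.4, b = 27.
SD(Q) = √361 = 19.
SD(D) = |a|·SD(Q) = |-2.4|·19 = 45.6.
σ²_D = a²·σ²_Q = (-2.4)²·361 = 2079.36 (the additive constant 27 does not affect variance).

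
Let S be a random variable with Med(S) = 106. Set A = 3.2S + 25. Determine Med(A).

Med(A) = 364.2

A linear map preserves order up to sign, so Med(A) = a·Med(S) + b = 3.2·106 + 25 = 364.2.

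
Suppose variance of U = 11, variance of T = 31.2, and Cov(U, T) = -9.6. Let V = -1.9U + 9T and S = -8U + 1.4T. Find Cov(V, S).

Cov(V, S) = 1277.056

By bilinearity, Cov(V, S) = ac·variance of U + bd·variance of T + (ad+bc)·Cov(U, T), with a=-1.9, b=9, c=-8, d=1.4.
ac·variance of U = (-1.9)·(-8)·11 = 167.2
bd·variance of T = 9·1.4·31.2 = 393.12
(ad+bc)·Cov(U, T) = (-74.66)·(-9.6) = 716.736
Cov(V, S) = 167.2 + 393.12 + 716.736 = 1277.056.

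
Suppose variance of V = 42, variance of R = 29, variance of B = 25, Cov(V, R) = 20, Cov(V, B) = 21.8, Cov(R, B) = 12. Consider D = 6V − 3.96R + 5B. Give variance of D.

variance of D = 2474.1664

variance of D = a²·variance of V + b²·variance of R + c²·variance of B + 2ab·Cov(V, R) + 2ac·Cov(V, B) + 2bc·Cov(R, B), with a = 6, b = -3.96, c = 5.
= 1512 + 454.7664 + 625 + (-950.4) + 1308 + (-475.2)
= 2474.1664.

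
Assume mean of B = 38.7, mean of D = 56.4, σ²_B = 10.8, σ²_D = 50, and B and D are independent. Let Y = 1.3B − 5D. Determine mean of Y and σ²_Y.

mean of Y = -231.69, σ²_Y = 1268.252

mean of Y = 1.3·mean of B + (-5)·mean of D = 1.3·38.7 + (-5)·56.4 = -231.69.
σ²_Y = a²·σ²_B + b²·σ²_D + 2ab·covariance of B and D with a = 1.3, b = -5.
Independence gives covariance of B and D = 0.
= 1.3²·10.8 + (-5)²·50 + 2·1.3·(-5)·0
= 18.252 + 1250 + 0 = 1268.252.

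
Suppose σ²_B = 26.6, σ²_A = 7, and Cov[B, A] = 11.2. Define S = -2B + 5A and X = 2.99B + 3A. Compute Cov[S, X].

Cov[S, X] = 46.172

By bilinearity, Cov[S, X] = ac·σ²_B + bd·σ²_A + (ad+bc)·Cov[B, A], with a=-2, b=5, c=2.99, d=3.
ac·σ²_B = (-2)·2.99·26.6 = -159.068
bd·σ²_A = 5·3·7 = 105
(ad+bc)·Cov[B, A] = (8.95)·11.2 = 100.24
Cov[S, X] = -159.068 + 105 + 100.24 = 46.172.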